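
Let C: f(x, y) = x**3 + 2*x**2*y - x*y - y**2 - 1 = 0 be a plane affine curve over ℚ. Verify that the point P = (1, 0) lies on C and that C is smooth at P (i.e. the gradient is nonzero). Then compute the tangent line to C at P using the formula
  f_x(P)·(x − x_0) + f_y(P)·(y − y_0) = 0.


Tangent line at P: 3*x + y - 3 = 0.

Step 1: f(1, 0) = 0, so P lies on C.
Step 2: partial derivatives
  f_x(x, y) = 3*x**2 + 4*x*y - y, f_y(x, y) = 2*x**2 - x - 2*y.
  f_x(P) = 3, f_y(P) = 1 (gradient nonzero, so P is smooth).
Step 3: tangent line at P: 3·(x − 1) + 1·(y − 0) = 0.
Expanding: 3*x + y - 3 = 0.


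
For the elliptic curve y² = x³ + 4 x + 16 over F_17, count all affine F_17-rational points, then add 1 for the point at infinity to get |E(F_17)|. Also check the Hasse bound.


Affine points = {(0, 4), (0, 13), (1, 2), (1, 15), (2, 7), (2, 10), (3, 2), (3, 15), (5, 5), (5, 12), (6, 1), (6, 16), (7, 8), (7, 9), (8, 4), (8, 13), (9, 4), (9, 13), (10, 6), (10, 11), (13, 2), (13, 15), (15, 0)}; affine count = 23; |E(F_17)| = 24.

Discriminant check: Δ ∝ 4a³ + 27b² = 4·4³ + 27·16² = 4·64 + 27·256 ≡ 11 (mod 17). Nonzero ⇒ E is nonsingular.
For each x ∈ F_17, compute rhs = x³ + 4·x + 16 mod 17, then count y ∈ F_17 with y² ≡ rhs.
  x = 0: rhs = 16, matching y values: 4, 13 (2 points).
  x = 1: rhs = 4, matching y values: 2, 15 (2 points).
  x = 2: rhs = 15, matching y values: 7, 10 (2 points).
  x = 3: rhs = 4, matching y values: 2, 15 (2 points).
  x = 4: rhs = 11, matching y values: none (0 points).
  x = 5: rhs = 8, matching y values: 5, 12 (2 points).
  x = 6: rhs = 1, matching y values: 1, 16 (2 points).
  x = 7: rhs = 13, matching y values: 8, 9 (2 points).
  x = 8: rhs = 16, matching y values: 4, 13 (2 points).
  x = 9: rhs = 16, matching y values: 4, 13 (2 points).
  x = 10: rhs = 2, matching y values: 6, 11 (2 points).
  x = 11: rhs = 14, matching y values: none (0 points).
  x = 12: rhs = 7, matching y values: none (0 points).
  x = 13: rhs = 4, matching y values: 2, 15 (2 points).
  x = 14: rhs = 11, matching y values: none (0 points).
  x = 15: rhs = 0, matching y values: 0 (1 points).
  x = 16: rhs = 11, matching y values: none (0 points).
Total affine count: 23.
Full point count |E(F_17)| = 23 + 1 = 24.
Hasse bound: |24 − (17+1)| = |6| = 6 ≤ 2√17 ≈ 8.2462 ✓.


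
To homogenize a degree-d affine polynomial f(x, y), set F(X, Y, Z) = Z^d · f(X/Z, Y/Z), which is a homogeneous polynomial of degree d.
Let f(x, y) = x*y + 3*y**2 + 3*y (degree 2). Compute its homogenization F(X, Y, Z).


F(X, Y, Z) = X*Y + 3*Y**2 + 3*Y*Z

deg(f) = 2.
Substitute x = X/Z, y = Y/Z into f, then multiply by Z^2.
  monomial 1·x^1·y^1 ↦ 1·X^1·Y^1·Z^0.
  monomial 3·x^0·y^2 ↦ 3·X^0·Y^2·Z^0.
  monomial 3·x^0·y^1 ↦ 3·X^0·Y^1·Z^1.
Collecting: F(X, Y, Z) = X*Y + 3*Y**2 + 3*Y*Z.


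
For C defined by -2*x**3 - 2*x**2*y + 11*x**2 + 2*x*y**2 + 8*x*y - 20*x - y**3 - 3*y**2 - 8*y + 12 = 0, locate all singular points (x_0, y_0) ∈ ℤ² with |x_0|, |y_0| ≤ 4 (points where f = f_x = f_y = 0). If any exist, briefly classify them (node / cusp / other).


Singular points: {(2, 0)}; classification: node.

Compute partial derivatives:
  f_x = -6*x**2 - 4*x*y + 22*x + 2*y**2 + 8*y - 20.
  f_y = -2*x**2 + 4*x*y + 8*x - 3*y**2 - 6*y - 8.
Scan x_0 ∈ {−4, ..., 4}. For each x_0, f_y(x_0, y) is a polynomial in y; find its integer roots y ∈ {−4, ..., 4}, then test f_x and f at those candidates.
  x = -4: f_y(-4, y) = -3*y**2 - 22*y - 72; no integer root y with |y| ≤ 4.
  x = -3: f_y(-3, y) = -3*y**2 - 18*y - 50; no integer root y with |y| ≤ 4.
  x = -2: f_y(-2, y) = -3*y**2 - 14*y - 32; no integer root y with |y| ≤ 4.
  x = -1: f_y(-1, y) = -3*y**2 - 10*y - 18; no integer root y with |y| ≤ 4.
  x = 0: f_y(0, y) = -3*y**2 - 6*y - 8; no integer root y with |y| ≤ 4.
  x = 1: f_y(1, y) = -3*y**2 - 2*y - 2; no integer root y with |y| ≤ 4.
  x = 2: f_y(2, y) = -3*y**2 + 2*y; vanishes at y ∈ {0}. (2, 0): f_x = 0, f = 0 — SINGULAR.
  x = 3: f_y(3, y) = -3*y**2 + 6*y - 2; no integer root y with |y| ≤ 4.
  x = 4: f_y(4, y) = -3*y**2 + 10*y - 8; vanishes at y ∈ {2}. (4, 2): f_x = -36 ≠ 0.
Only singular point on the grid: (2, 0).
Classify: substitute x = 2 + u, y = 0 + v and expand: f = -2*u**3 - 2*u**2*v - u**2 + 2*u*v**2 - v**3 + v**2.
No constant or linear terms (consistent with a singular point). Quadratic part: -u**2 + v**2. Cubic part: -2*u**3 - 2*u**2*v + 2*u*v**2 - v**3.
The quadratic part v**2 - u**2 = (v − u)(v + u) splits into two distinct linear factors, so there are two distinct tangent lines y − 0 = ±(x − 2) — this is a node (ordinary double point).
Classification: node.


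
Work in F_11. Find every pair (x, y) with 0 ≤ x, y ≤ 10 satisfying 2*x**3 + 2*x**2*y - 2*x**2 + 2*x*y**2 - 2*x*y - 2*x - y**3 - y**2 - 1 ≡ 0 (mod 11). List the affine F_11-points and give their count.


Affine F_11-points: {(0, 6), (1, 7), (1, 8), (2, 7), (3, 9), (4, 4), (5, 2), (5, 3), (5, 4), (8, 2), (10, 4)}; count = 11.

For each of the 121 pairs (x, y) ∈ F_11², evaluate f(x, y) mod 11. Record the zeros.
  x = 0: [0↦10, 1↦8, 2↦9, 3↦7, 4↦7, 5↦3, 6↦0, 7↦3, 8↦6, 9↦3, 10↦10]  zeros at y ∈ {6}
  x = 1: [0↦8, 1↦8, 2↦4, 3↦1, 4↦4, 5↦7, 6↦4, 7↦0, 8↦0, 9↦9, 10↦10]  zeros at y ∈ {7, 8}
  x = 2: [0↦3, 1↦9, 2↦4, 3↦4, 4↦3, 5↦6, 6↦7, 7↦0, 8↦1, 9↦4, 10↦3]  zeros at y ∈ {7}
  x = 3: [0↦7, 1↦1, 2↦10, 3↦6, 4↦5, 5↦1, 6↦10, 7↦4, 8↦10, 9↦0, 10↦1]  zeros at y ∈ {9}
  x = 4: [0↦10, 1↦7, 2↦1, 3↦8, 4↦0, 5↦4, 6↦3, 7↦2, 8↦6, 9↦9, 10↦5]  zeros at y ∈ {4}
  x = 5: [0↦2, 1↦6, 2↦0, 3↦0, 4↦0, 5↦5, 6↦9, 7↦6, 8↦1, 9↦10, 10↦5]  zeros at y ∈ {2, 3, 4}
  x = 6: [0↦6, 1↦10, 2↦8, 3↦5, 4↦6, 5↦5, 6↦7, 7↦6, 8↦7, 9↦4, 10↦2]  zeros at y ∈ ∅
  x = 7: [0↦1, 1↦9, 2↦4, 3↦2, 4↦8, 5↦5, 6↦9, 7↦3, 8↦3, 9↦3, 10↦8]  zeros at y ∈ ∅
  x = 8: [0↦10, 1↦4, 2↦0, 3↦3, 4↦7, 5↦6, 6↦5, 7↦9, 8↦1, 9↦8, 10↦2]  zeros at y ∈ {2}
  x = 9: [0↦1, 1↦7, 2↦8, 3↦9, 4↦4, 5↦9, 6↦7, 7↦3, 8↦2, 9↦9, 10↦7]  zeros at y ∈ ∅
  x = 10: [0↦8, 1↦8, 2↦7, 3↦10, 4↦0, 5↦4, 6↦5, 7↦8, 8↦7, 9↦7, 10↦2]  zeros at y ∈ {4}
Collecting zeros: affine points = {(0, 6), (1, 7), (1, 8), (2, 7), (3, 9), (4, 4), (5, 2), (5, 3), (5, 4), (8, 2), (10, 4)}.
Total count |C(F_11)_aff| = 11.


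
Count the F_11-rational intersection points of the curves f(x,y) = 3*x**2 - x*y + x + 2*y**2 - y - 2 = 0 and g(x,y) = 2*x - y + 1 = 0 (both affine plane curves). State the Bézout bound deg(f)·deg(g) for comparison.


Common zeros: ∅; count = 0; Bézout bound = 2.

deg(f) = 2, deg(g) = 1, so Bézout bound = 2.
Scan x ∈ F_11. For each x, list the y ∈ F_11 with f(x, y) ≡ 0 and those with g(x, y) ≡ 0 (mod 11); the common zeros in that column are the intersection.
  x = 0: f ≡ 0 at y ∈ ∅; g ≡ 0 at y ∈ {1}; common: ∅.
  x = 1: f ≡ 0 at y ∈ ∅; g ≡ 0 at y ∈ {3}; common: ∅.
  x = 2: f ≡ 0 at y ∈ {1, 6}; g ≡ 0 at y ∈ {5}; common: ∅.
  x = 3: f ≡ 0 at y ∈ {4, 9}; g ≡ 0 at y ∈ {7}; common: ∅.
  x = 4: f ≡ 0 at y ∈ ∅; g ≡ 0 at y ∈ {9}; common: ∅.
  x = 5: f ≡ 0 at y ∈ ∅; g ≡ 0 at y ∈ {0}; common: ∅.
  x = 6: f ≡ 0 at y ∈ {10}; g ≡ 0 at y ∈ {2}; common: ∅.
  x = 7: f ≡ 0 at y ∈ {6, 9}; g ≡ 0 at y ∈ {4}; common: ∅.
  x = 8: f ≡ 0 at y ∈ {0, 10}; g ≡ 0 at y ∈ {6}; common: ∅.
  x = 9: f ≡ 0 at y ∈ {1, 4}; g ≡ 0 at y ∈ {8}; common: ∅.
  x = 10: f ≡ 0 at y ∈ {0}; g ≡ 0 at y ∈ {10}; common: ∅.
Collecting: common zeros = ∅, so the count is 0.
Comparison with the Bézout bound: 0 ≤ 2 = deg(f)·deg(g), as expected for curves with no common component (the affine F_11-count falls short of the bound because intersections may lie at infinity, over extension fields, or carry multiplicity).


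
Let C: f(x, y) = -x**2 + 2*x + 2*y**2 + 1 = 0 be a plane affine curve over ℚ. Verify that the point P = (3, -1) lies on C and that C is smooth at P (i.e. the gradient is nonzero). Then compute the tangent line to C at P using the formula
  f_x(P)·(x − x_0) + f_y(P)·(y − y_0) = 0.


Tangent line at P: -4*x - 4*y + 8 = 0.

Step 1: f(3, -1) = 0, so P lies on C.
Step 2: partial derivatives
  f_x(x, y) = 2 - 2*x, f_y(x, y) = 4*y.
  f_x(P) = -4, f_y(P) = -4 (gradient nonzero, so P is smooth).
Step 3: tangent line at P: -4·(x − 3) + -4·(y − -1) = 0.
Expanding: -4*x - 4*y + 8 = 0.


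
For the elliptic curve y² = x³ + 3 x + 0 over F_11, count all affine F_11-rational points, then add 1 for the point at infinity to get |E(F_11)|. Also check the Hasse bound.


Affine points = {(0, 0), (1, 2), (1, 9), (2, 5), (2, 6), (3, 5), (3, 6), (6, 5), (6, 6), (7, 1), (7, 10)}; affine count = 11; |E(F_11)| = 12.

Discriminant check: Δ ∝ 4a³ + 27b² = 4·3³ + 27·0² = 4·27 + 27·0 ≡ 9 (mod 11). Nonzero ⇒ E is nonsingular.
For each x ∈ F_11, compute rhs = x³ + 3·x + 0 mod 11, then count y ∈ F_11 with y² ≡ rhs.
  x = 0: rhs = 0, matching y values: 0 (1 points).
  x = 1: rhs = 4, matching y values: 2, 9 (2 points).
  x = 2: rhs = 3, matching y values: 5, 6 (2 points).
  x = 3: rhs = 3, matching y values: 5, 6 (2 points).
  x = 4: rhs = 10, matching y values: none (0 points).
  x = 5: rhs = 8, matching y values: none (0 points).
  x = 6: rhs = 3, matching y values: 5, 6 (2 points).
  x = 7: rhs = 1, matching y values: 1, 10 (2 points).
  x = 8: rhs = 8, matching y values: none (0 points).
  x = 9: rhs = 8, matching y values: none (0 points).
  x = 10: rhs = 7, matching y values: none (0 points).
Total affine count: 11.
Full point count |E(F_11)| = 11 + 1 = 12.
Hasse bound: |12 − (11+1)| = |0| = 0 ≤ 2√11 ≈ 6.6332 ✓.


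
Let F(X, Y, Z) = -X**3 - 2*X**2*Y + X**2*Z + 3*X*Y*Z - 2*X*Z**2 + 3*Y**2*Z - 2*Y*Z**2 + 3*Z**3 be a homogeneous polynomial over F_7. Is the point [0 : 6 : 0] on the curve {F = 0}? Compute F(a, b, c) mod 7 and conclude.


F(0,6,0) ≡ 0 (mod 7); P is on the curve.

Evaluate F(0, 6, 0) term-by-term (mod 7).
  -X**3 ↦ -1·0·1·1 = 0
  -2*X**2*Y ↦ -2·0·6·1 = 0
  X**2*Z ↦ 1·0·1·0 = 0
  3*X*Y*Z ↦ 3·0·6·0 = 0
  -2*X*Z**2 ↦ -2·0·1·0 = 0
  3*Y**2*Z ↦ 3·1·36·0 = 0
  -2*Y*Z**2 ↦ -2·1·6·0 = 0
  3*Z**3 ↦ 3·1·1·0 = 0
Sum: F(0, 6, 0) = (0) + (0) + (0) + (0) + (0) + (0) + (0) + (0) = 0.
Reducing mod 7: 0 ≡ 0 (mod 7).
Since F(a, b, c) ≡ 0 (mod 7), P lies on the curve.


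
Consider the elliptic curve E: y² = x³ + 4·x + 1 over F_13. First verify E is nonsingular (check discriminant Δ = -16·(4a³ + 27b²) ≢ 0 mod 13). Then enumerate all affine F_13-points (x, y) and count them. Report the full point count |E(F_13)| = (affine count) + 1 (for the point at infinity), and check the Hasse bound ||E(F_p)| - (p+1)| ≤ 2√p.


Affine points = {(0, 1), (0, 12), (2, 2), (2, 11), (3, 1), (3, 12), (4, 4), (4, 9), (5, 4), (5, 9), (8, 5), (8, 8), (9, 5), (9, 8), (10, 1), (10, 12), (12, 3), (12, 10)}; affine count = 18; |E(F_13)| = 19.

Discriminant check: Δ ∝ 4a³ + 27b² = 4·4³ + 27·1² = 4·64 + 27·1 ≡ 10 (mod 13). Nonzero ⇒ E is nonsingular.
For each x ∈ F_13, compute rhs = x³ + 4·x + 1 mod 13, then count y ∈ F_13 with y² ≡ rhs.
  x = 0: rhs = 1, matching y values: 1, 12 (2 points).
  x = 1: rhs = 6, matching y values: none (0 points).
  x = 2: rhs = 4, matching y values: 2, 11 (2 points).
  x = 3: rhs = 1, matching y values: 1, 12 (2 points).
  x = 4: rhs = 3, matching y values: 4, 9 (2 points).
  x = 5: rhs = 3, matching y values: 4, 9 (2 points).
  x = 6: rhs = 7, matching y values: none (0 points).
  x = 7: rhs = 8, matching y values: none (0 points).
  x = 8: rhs = 12, matching y values: 5, 8 (2 points).
  x = 9: rhs = 12, matching y values: 5, 8 (2 points).
  x = 10: rhs = 1, matching y values: 1, 12 (2 points).
  x = 11: rhs = 11, matching y values: none (0 points).
  x = 12: rhs = 9, matching y values: 3, 10 (2 points).
Total affine count: 18.
Full point count |E(F_13)| = 18 + 1 = 19.
Hasse bound: |19 − (13+1)| = |5| = 5 ≤ 2√13 ≈ 7.2111 ✓.


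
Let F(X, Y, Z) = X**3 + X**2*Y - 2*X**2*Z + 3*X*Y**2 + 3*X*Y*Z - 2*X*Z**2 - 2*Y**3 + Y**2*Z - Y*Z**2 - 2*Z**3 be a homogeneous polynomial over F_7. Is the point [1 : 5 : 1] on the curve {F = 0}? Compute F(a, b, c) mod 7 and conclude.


F(1,5,1) ≡ 0 (mod 7); P is on the curve.

Evaluate F(1, 5, 1) term-by-term (mod 7).
  X**3 ↦ 1·1·1·1 = 1
  X**2*Y ↦ 1·1·5·1 = 5
  -2*X**2*Z ↦ -2·1·1·1 = -2
  3*X*Y**2 ↦ 3·1·25·1 = 75
  3*X*Y*Z ↦ 3·1·5·1 = 15
  -2*X*Z**2 ↦ -2·1·1·1 = -2
  -2*Y**3 ↦ -2·1·125·1 = -250
  Y**2*Z ↦ 1·1·25·1 = 25
  -Y*Z**2 ↦ -1·1·5·1 = -5
  -2*Z**3 ↦ -2·1·1·1 = -2
Sum: F(1, 5, 1) = (1) + (5) + (-2) + (75) + (15) + (-2) + (-250) + (25) + (-5) + (-2) = -140.
Reducing mod 7: -140 ≡ 0 (mod 7).
Since F(a, b, c) ≡ 0 (mod 7), P lies on the curve.


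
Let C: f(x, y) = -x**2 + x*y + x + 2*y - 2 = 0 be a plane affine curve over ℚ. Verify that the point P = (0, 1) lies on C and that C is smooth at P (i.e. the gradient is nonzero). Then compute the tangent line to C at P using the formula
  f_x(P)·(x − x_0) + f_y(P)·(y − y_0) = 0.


Tangent line at P: 2*x + 2*y - 2 = 0.

Step 1: f(0, 1) = 0, so P lies on C.
Step 2: partial derivatives
  f_x(x, y) = -2*x + y + 1, f_y(x, y) = x + 2.
  f_x(P) = 2, f_y(P) = 2 (gradient nonzero, so P is smooth).
Step 3: tangent line at P: 2·(x − 0) + 2·(y − 1) = 0.
Expanding: 2*x + 2*y - 2 = 0.


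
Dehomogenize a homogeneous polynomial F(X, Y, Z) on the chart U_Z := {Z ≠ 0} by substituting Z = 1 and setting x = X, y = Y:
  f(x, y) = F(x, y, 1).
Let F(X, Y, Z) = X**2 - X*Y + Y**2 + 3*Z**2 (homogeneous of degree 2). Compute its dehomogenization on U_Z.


f(x, y) = x**2 - x*y + y**2 + 3

On U_Z we set Z = 1. Each monomial c·X^i·Y^j·Z^k in F becomes c·x^i·y^j·1^k = c·x^i·y^j.
Substituting Z = 1: F(X, Y, 1) = x**2 - x*y + y**2 + 3.
Note: deg(f) ≤ deg(F) = 2; strict inequality happens when F is divisible by Z (lost terms).


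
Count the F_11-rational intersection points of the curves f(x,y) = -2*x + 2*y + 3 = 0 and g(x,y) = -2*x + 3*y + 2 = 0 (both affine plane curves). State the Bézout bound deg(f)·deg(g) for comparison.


Common zeros: {(8, 1)}; count = 1; Bézout bound = 1.

deg(f) = 1, deg(g) = 1, so Bézout bound = 1.
Scan x ∈ F_11. For each x, list the y ∈ F_11 with f(x, y) ≡ 0 and those with g(x, y) ≡ 0 (mod 11); the common zeros in that column are the intersection.
  x = 0: f ≡ 0 at y ∈ {4}; g ≡ 0 at y ∈ {3}; common: ∅.
  x = 1: f ≡ 0 at y ∈ {5}; g ≡ 0 at y ∈ {0}; common: ∅.
  x = 2: f ≡ 0 at y ∈ {6}; g ≡ 0 at y ∈ {8}; common: ∅.
  x = 3: f ≡ 0 at y ∈ {7}; g ≡ 0 at y ∈ {5}; common: ∅.
  x = 4: f ≡ 0 at y ∈ {8}; g ≡ 0 at y ∈ {2}; common: ∅.
  x = 5: f ≡ 0 at y ∈ {9}; g ≡ 0 at y ∈ {10}; common: ∅.
  x = 6: f ≡ 0 at y ∈ {10}; g ≡ 0 at y ∈ {7}; common: ∅.
  x = 7: f ≡ 0 at y ∈ {0}; g ≡ 0 at y ∈ {4}; common: ∅.
  x = 8: f ≡ 0 at y ∈ {1}; g ≡ 0 at y ∈ {1}; common: {1}.
  x = 9: f ≡ 0 at y ∈ {2}; g ≡ 0 at y ∈ {9}; common: ∅.
  x = 10: f ≡ 0 at y ∈ {3}; g ≡ 0 at y ∈ {6}; common: ∅.
Collecting: common zeros = {(8, 1)}, so the count is 1.
Comparison with the Bézout bound: 1 ≤ 1 = deg(f)·deg(g), as expected for curves with no common component (the bound is attained).


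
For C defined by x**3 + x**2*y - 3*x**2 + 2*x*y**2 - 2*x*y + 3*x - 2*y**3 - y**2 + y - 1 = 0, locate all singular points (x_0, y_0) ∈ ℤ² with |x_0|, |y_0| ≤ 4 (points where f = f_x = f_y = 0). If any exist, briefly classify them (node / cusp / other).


Singular points: {(1, 0)}; classification: cusp.

Compute partial derivatives:
  f_x = 3*x**2 + 2*x*y - 6*x + 2*y**2 - 2*y + 3.
  f_y = x**2 + 4*x*y - 2*x - 6*y**2 - 2*y + 1.
Scan x_0 ∈ {−4, ..., 4}. For each x_0, f_y(x_0, y) is a polynomial in y; find its integer roots y ∈ {−4, ..., 4}, then test f_x and f at those candidates.
  x = -4: f_y(-4, y) = -6*y**2 - 18*y + 25; no integer root y with |y| ≤ 4.
  x = -3: f_y(-3, y) = -6*y**2 - 14*y + 16; no integer root y with |y| ≤ 4.
  x = -2: f_y(-2, y) = -6*y**2 - 10*y + 9; no integer root y with |y| ≤ 4.
  x = -1: f_y(-1, y) = -6*y**2 - 6*y + 4; no integer root y with |y| ≤ 4.
  x = 0: f_y(0, y) = -6*y**2 - 2*y + 1; no integer root y with |y| ≤ 4.
  x = 1: f_y(1, y) = -6*y**2 + 2*y; vanishes at y ∈ {0}. (1, 0): f_x = 0, f = 0 — SINGULAR.
  x = 2: f_y(2, y) = -6*y**2 + 6*y + 1; no integer root y with |y| ≤ 4.
  x = 3: f_y(3, y) = -6*y**2 + 10*y + 4; vanishes at y ∈ {2}. (3, 2): f_x = 28 ≠ 0.
  x = 4: f_y(4, y) = -6*y**2 + 14*y + 9; no integer root y with |y| ≤ 4.
Only singular point on the grid: (1, 0).
Classify: substitute x = 1 + u, y = 0 + v and expand: f = u**3 + u**2*v + 2*u*v**2 - 2*v**3 + v**2.
No constant or linear terms (consistent with a singular point). Quadratic part: v**2. Cubic part: u**3 + u**2*v + 2*u*v**2 - 2*v**3.
The quadratic part v**2 is a perfect square, so there is a single (double) tangent line v = 0, i.e. y = 0. Restricting the cubic part to that line (v = 0) leaves u**3 ≠ 0, so f is not divisible by v and the branch is v² ≈ -u**3 to lowest order — this is a cusp.
Classification: cusp.


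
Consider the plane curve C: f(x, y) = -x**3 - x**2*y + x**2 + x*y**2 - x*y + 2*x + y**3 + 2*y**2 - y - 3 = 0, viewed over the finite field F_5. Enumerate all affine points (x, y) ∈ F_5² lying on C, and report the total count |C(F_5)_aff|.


Affine F_5-points: {(1, 1), (2, 1), (3, 0), (4, 3)}; count = 4.

For each of the 25 pairs (x, y) ∈ F_5², evaluate f(x, y) mod 5. Record the zeros.
  x = 0: [0↦2, 1↦4, 2↦1, 3↦4, 4↦4]  zeros at y ∈ ∅
  x = 1: [0↦4, 1↦0, 2↦3, 3↦4, 4↦4]  zeros at y ∈ {1}
  x = 2: [0↦2, 1↦0, 2↦2, 3↦4, 4↦2]  zeros at y ∈ {1}
  x = 3: [0↦0, 1↦3, 2↦2, 3↦3, 4↦2]  zeros at y ∈ {0}
  x = 4: [0↦2, 1↦3, 2↦2, 3↦0, 4↦3]  zeros at y ∈ {3}
Collecting zeros: affine points = {(1, 1), (2, 1), (3, 0), (4, 3)}.
Total count |C(F_5)_aff| = 4.


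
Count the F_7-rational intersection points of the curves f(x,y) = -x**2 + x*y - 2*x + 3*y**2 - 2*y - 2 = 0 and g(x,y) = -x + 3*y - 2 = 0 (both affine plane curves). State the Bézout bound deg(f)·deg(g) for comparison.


Common zeros: {(2, 6), (3, 4)}; count = 2; Bézout bound = 2.

deg(f) = 2, deg(g) = 1, so Bézout bound = 2.
Scan x ∈ F_7. For each x, list the y ∈ F_7 with f(x, y) ≡ 0 and those with g(x, y) ≡ 0 (mod 7); the common zeros in that column are the intersection.
  x = 0: f ≡ 0 at y ∈ {5}; g ≡ 0 at y ∈ {3}; common: ∅.
  x = 1: f ≡ 0 at y ∈ ∅; g ≡ 0 at y ∈ {1}; common: ∅.
  x = 2: f ≡ 0 at y ∈ {1, 6}; g ≡ 0 at y ∈ {6}; common: {6}.
  x = 3: f ≡ 0 at y ∈ {4, 5}; g ≡ 0 at y ∈ {4}; common: {4}.
  x = 4: f ≡ 0 at y ∈ {1, 3}; g ≡ 0 at y ∈ {2}; common: ∅.
  x = 5: f ≡ 0 at y ∈ ∅; g ≡ 0 at y ∈ {0}; common: ∅.
  x = 6: f ≡ 0 at y ∈ {4}; g ≡ 0 at y ∈ {5}; common: ∅.
Collecting: common zeros = {(2, 6), (3, 4)}, so the count is 2.
Comparison with the Bézout bound: 2 ≤ 2 = deg(f)·deg(g), as expected for curves with no common component (the bound is attained).


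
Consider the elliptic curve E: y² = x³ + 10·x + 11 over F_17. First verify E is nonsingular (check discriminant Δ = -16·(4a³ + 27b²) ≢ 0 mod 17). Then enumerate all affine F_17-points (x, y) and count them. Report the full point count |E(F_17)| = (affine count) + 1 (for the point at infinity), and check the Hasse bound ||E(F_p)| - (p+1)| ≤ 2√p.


Affine points = {(3, 0), (4, 8), (4, 9), (5, 4), (5, 13), (6, 7), (6, 10), (7, 4), (7, 13), (8, 5), (8, 12), (13, 3), (13, 14), (15, 0), (16, 0)}; affine count = 15; |E(F_17)| = 16.

Discriminant check: Δ ∝ 4a³ + 27b² = 4·10³ + 27·11² = 4·1000 + 27·121 ≡ 8 (mod 17). Nonzero ⇒ E is nonsingular.
For each x ∈ F_17, compute rhs = x³ + 10·x + 11 mod 17, then count y ∈ F_17 with y² ≡ rhs.
  x = 0: rhs = 11, matching y values: none (0 points).
  x = 1: rhs = 5, matching y values: none (0 points).
  x = 2: rhs = 5, matching y values: none (0 points).
  x = 3: rhs = 0, matching y values: 0 (1 points).
  x = 4: rhs = 13, matching y values: 8, 9 (2 points).
  x = 5: rhs = 16, matching y values: 4, 13 (2 points).
  x = 6: rhs = 15, matching y values: 7, 10 (2 points).
  x = 7: rhs = 16, matching y values: 4, 13 (2 points).
  x = 8: rhs = 8, matching y values: 5, 12 (2 points).
  x = 9: rhs = 14, matching y values: none (0 points).
  x = 10: rhs = 6, matching y values: none (0 points).
  x = 11: rhs = 7, matching y values: none (0 points).
  x = 12: rhs = 6, matching y values: none (0 points).
  x = 13: rhs = 9, matching y values: 3, 14 (2 points).
  x = 14: rhs = 5, matching y values: none (0 points).
  x = 15: rhs = 0, matching y values: 0 (1 points).
  x = 16: rhs = 0, matching y values: 0 (1 points).
Total affine count: 15.
Full point count |E(F_17)| = 15 + 1 = 16.
Hasse bound: |16 − (17+1)| = |-2| = 2 ≤ 2√17 ≈ 8.2462 ✓.


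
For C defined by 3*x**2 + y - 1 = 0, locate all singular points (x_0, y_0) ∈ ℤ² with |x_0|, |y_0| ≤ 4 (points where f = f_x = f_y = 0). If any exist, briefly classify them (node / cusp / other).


No singular points in the scanned grid; C is smooth there.

Compute partial derivatives:
  f_x = 6*x.
  f_y = 1.
f_y = 1 is a nonzero constant, so f_y never vanishes: no point (x, y) can satisfy f = f_x = f_y = 0. In particular no (x, y) ∈ {−4, ..., 4}² is singular; the curve is smooth.


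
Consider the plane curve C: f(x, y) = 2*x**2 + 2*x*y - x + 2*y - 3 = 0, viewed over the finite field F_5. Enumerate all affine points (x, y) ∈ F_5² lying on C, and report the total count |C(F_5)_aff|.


Affine F_5-points: {(0, 4), (1, 3), (2, 2), (3, 1), (4, 0), (4, 1), (4, 2), (4, 3), (4, 4)}; count = 9.

For each of the 25 pairs (x, y) ∈ F_5², evaluate f(x, y) mod 5. Record the zeros.
  x = 0: [0↦2, 1↦4, 2↦1, 3↦3, 4↦0]  zeros at y ∈ {4}
  x = 1: [0↦3, 1↦2, 2↦1, 3↦0, 4↦4]  zeros at y ∈ {3}
  x = 2: [0↦3, 1↦4, 2↦0, 3↦1, 4↦2]  zeros at y ∈ {2}
  x = 3: [0↦2, 1↦0, 2↦3, 3↦1, 4↦4]  zeros at y ∈ {1}
  x = 4: [0↦0, 1↦0, 2↦0, 3↦0, 4↦0]  zeros at y ∈ {0, 1, 2, 3, 4}
Collecting zeros: affine points = {(0, 4), (1, 3), (2, 2), (3, 1), (4, 0), (4, 1), (4, 2), (4, 3), (4, 4)}.
Total count |C(F_5)_aff| = 9.


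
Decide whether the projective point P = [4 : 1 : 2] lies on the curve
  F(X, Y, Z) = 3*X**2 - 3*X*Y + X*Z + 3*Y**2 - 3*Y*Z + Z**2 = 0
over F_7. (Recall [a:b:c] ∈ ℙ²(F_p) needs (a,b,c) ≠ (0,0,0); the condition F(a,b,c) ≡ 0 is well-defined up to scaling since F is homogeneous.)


F(4,1,2) ≡ 3 (mod 7); P is NOT on the curve.

Evaluate F(4, 1, 2) term-by-term (mod 7).
  3*X**2 ↦ 3·16·1·1 = 48
  -3*X*Y ↦ -3·4·1·1 = -12
  X*Z ↦ 1·4·1·2 = 8
  3*Y**2 ↦ 3·1·1·1 = 3
  -3*Y*Z ↦ -3·1·1·2 = -6
  Z**2 ↦ 1·1·1·4 = 4
Sum: F(4, 1, 2) = (48) + (-12) + (8) + (3) + (-6) + (4) = 45.
Reducing mod 7: 45 ≡ 3 (mod 7).
Since F(a, b, c) ≡ 3 ≠ 0 (mod 7), P does NOT lie on the curve.


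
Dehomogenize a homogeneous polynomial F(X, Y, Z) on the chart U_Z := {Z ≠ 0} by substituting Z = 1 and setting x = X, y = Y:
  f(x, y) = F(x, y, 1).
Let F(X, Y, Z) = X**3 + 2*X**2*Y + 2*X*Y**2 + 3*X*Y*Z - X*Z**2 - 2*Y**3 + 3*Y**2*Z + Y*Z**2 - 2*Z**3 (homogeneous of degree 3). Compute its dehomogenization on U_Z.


f(x, y) = x**3 + 2*x**2*y + 2*x*y**2 + 3*x*y - x - 2*y**3 + 3*y**2 + y - 2

On U_Z we set Z = 1. Each monomial c·X^i·Y^j·Z^k in F becomes c·x^i·y^j·1^k = c·x^i·y^j.
Substituting Z = 1: F(X, Y, 1) = x**3 + 2*x**2*y + 2*x*y**2 + 3*x*y - x - 2*y**3 + 3*y**2 + y - 2.
Note: deg(f) ≤ deg(F) = 3; strict inequality happens when F is divisible by Z (lost terms).


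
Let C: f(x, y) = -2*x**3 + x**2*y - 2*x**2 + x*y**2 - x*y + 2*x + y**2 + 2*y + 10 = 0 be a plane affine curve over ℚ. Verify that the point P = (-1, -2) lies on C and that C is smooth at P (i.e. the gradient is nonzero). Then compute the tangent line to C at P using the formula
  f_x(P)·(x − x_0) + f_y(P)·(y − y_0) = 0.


Tangent line at P: 10*x + 4*y + 18 = 0.

Step 1: f(-1, -2) = 0, so P lies on C.
Step 2: partial derivatives
  f_x(x, y) = -6*x**2 + 2*x*y - 4*x + y**2 - y + 2, f_y(x, y) = x**2 + 2*x*y - x + 2*y + 2.
  f_x(P) = 10, f_y(P) = 4 (gradient nonzero, so P is smooth).
Step 3: tangent line at P: 10·(x − -1) + 4·(y − -2) = 0.
Expanding: 10*x + 4*y + 18 = 0.


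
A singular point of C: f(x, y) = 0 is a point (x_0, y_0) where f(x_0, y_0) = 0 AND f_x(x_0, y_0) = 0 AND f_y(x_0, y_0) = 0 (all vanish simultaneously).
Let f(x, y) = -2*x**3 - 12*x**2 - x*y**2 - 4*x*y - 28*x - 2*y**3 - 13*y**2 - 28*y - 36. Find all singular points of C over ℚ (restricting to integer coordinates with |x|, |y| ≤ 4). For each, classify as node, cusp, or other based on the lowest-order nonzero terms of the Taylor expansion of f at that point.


Singular points: {(-2, -2)}; classification: cusp.

Compute partial derivatives:
  f_x = -6*x**2 - 24*x - y**2 - 4*y - 28.
  f_y = -2*x*y - 4*x - 6*y**2 - 26*y - 28.
Scan x_0 ∈ {−4, ..., 4}. For each x_0, f_y(x_0, y) is a polynomial in y; find its integer roots y ∈ {−4, ..., 4}, then test f_x and f at those candidates.
  x = -4: f_y(-4, y) = -6*y**2 - 18*y - 12; vanishes at y ∈ {-2, -1}. (-4, -2): f_x = -24 ≠ 0; (-4, -1): f_x = -25 ≠ 0.
  x = -3: f_y(-3, y) = -6*y**2 - 20*y - 16; vanishes at y ∈ {-2}. (-3, -2): f_x = -6 ≠ 0.
  x = -2: f_y(-2, y) = -6*y**2 - 22*y - 20; vanishes at y ∈ {-2}. (-2, -2): f_x = 0, f = 0 — SINGULAR.
  x = -1: f_y(-1, y) = -6*y**2 - 24*y - 24; vanishes at y ∈ {-2}. (-1, -2): f_x = -6 ≠ 0.
  x = 0: f_y(0, y) = -6*y**2 - 26*y - 28; vanishes at y ∈ {-2}. (0, -2): f_x = -24 ≠ 0.
  x = 1: f_y(1, y) = -6*y**2 - 28*y - 32; vanishes at y ∈ {-2}. (1, -2): f_x = -54 ≠ 0.
  x = 2: f_y(2, y) = -6*y**2 - 30*y - 36; vanishes at y ∈ {-3, -2}. (2, -3): f_x = -97 ≠ 0; (2, -2): f_x = -96 ≠ 0.
  x = 3: f_y(3, y) = -6*y**2 - 32*y - 40; vanishes at y ∈ {-2}. (3, -2): f_x = -150 ≠ 0.
  x = 4: f_y(4, y) = -6*y**2 - 34*y - 44; vanishes at y ∈ {-2}. (4, -2): f_x = -216 ≠ 0.
Only singular point on the grid: (-2, -2).
Classify: substitute x = -2 + u, y = -2 + v and expand: f = -2*u**3 - u*v**2 - 2*v**3 + v**2.
No constant or linear terms (consistent with a singular point). Quadratic part: v**2. Cubic part: -2*u**3 - u*v**2 - 2*v**3.
The quadratic part v**2 is a perfect square, so there is a single (double) tangent line v = 0, i.e. y = -2. Restricting the cubic part to that line (v = 0) leaves -2*u**3 ≠ 0, so f is not divisible by v and the branch is v² ≈ 2*u**3 to lowest order — this is a cusp.
Classification: cusp.


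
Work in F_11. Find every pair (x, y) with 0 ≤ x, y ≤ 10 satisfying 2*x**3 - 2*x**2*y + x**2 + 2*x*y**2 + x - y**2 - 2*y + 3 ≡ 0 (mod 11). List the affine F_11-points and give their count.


Affine F_11-points: {(0, 1), (0, 8), (2, 3), (2, 4), (6, 6), (7, 7), (7, 10), (8, 7), (8, 9), (9, 0), (9, 9)}; count = 11.

For each of the 121 pairs (x, y) ∈ F_11², evaluate f(x, y) mod 11. Record the zeros.
  x = 0: [0↦3, 1↦0, 2↦6, 3↦10, 4↦1, 5↦1, 6↦10, 7↦6, 8↦0, 9↦3, 10↦4]  zeros at y ∈ {1, 8}
  x = 1: [0↦7, 1↦4, 2↦3, 3↦4, 4↦7, 5↦1, 6↦8, 7↦6, 8↦6, 9↦8, 10↦1]  zeros at y ∈ ∅
  x = 2: [0↦3, 1↦7, 2↦6, 3↦0, 4↦0, 5↦6, 6↦7, 7↦3, 8↦5, 9↦2, 10↦5]  zeros at y ∈ {3, 4}
  x = 3: [0↦3, 1↦10, 2↦5, 3↦10, 4↦3, 5↦6, 6↦8, 7↦9, 8↦9, 9↦8, 10↦6]  zeros at y ∈ ∅
  x = 4: [0↦8, 1↦3, 2↦1, 3↦2, 4↦6, 5↦2, 6↦1, 7↦3, 8↦8, 9↦5, 10↦5]  zeros at y ∈ ∅
  x = 5: [0↦8, 1↦9, 2↦6, 3↦10, 4↦10, 5↦6, 6↦9, 7↦8, 8↦3, 9↦5, 10↦3]  zeros at y ∈ ∅
  x = 6: [0↦4, 1↦7, 2↦10, 3↦2, 4↦5, 5↦8, 6↦0, 7↦3, 8↦6, 9↦9, 10↦1]  zeros at y ∈ {6}
  x = 7: [0↦8, 1↦9, 2↦3, 3↦1, 4↦3, 5↦9, 6↦8, 7↦0, 8↦7, 9↦7, 10↦0]  zeros at y ∈ {7, 10}
  x = 8: [0↦10, 1↦5, 2↦8, 3↦8, 4↦5, 5↦10, 6↦1, 7↦0, 8↦7, 9↦0, 10↦1]  zeros at y ∈ {7, 9}
  x = 9: [0↦0, 1↦7, 2↦4, 3↦2, 4↦1, 5↦1, 6↦2, 7↦4, 8↦7, 9↦0, 10↦5]  zeros at y ∈ {0, 9}
  x = 10: [0↦1, 1↦5, 2↦3, 3↦6, 4↦3, 5↦5, 6↦1, 7↦2, 8↦8, 9↦8, 10↦2]  zeros at y ∈ ∅
Collecting zeros: affine points = {(0, 1), (0, 8), (2, 3), (2, 4), (6, 6), (7, 7), (7, 10), (8, 7), (8, 9), (9, 0), (9, 9)}.
Total count |C(F_11)_aff| = 11.


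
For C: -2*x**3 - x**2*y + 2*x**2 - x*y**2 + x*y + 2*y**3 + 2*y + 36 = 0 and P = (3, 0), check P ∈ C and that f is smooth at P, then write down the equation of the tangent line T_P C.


Tangent line at P: -42*x - 4*y + 126 = 0.

Step 1: f(3, 0) = 0, so P lies on C.
Step 2: partial derivatives
  f_x(x, y) = -6*x**2 - 2*x*y + 4*x - y**2 + y, f_y(x, y) = -x**2 - 2*x*y + x + 6*y**2 + 2.
  f_x(P) = -42, f_y(P) = -4 (gradient nonzero, so P is smooth).
Step 3: tangent line at P: -42·(x − 3) + -4·(y − 0) = 0.
Expanding: -42*x - 4*y + 126 = 0.


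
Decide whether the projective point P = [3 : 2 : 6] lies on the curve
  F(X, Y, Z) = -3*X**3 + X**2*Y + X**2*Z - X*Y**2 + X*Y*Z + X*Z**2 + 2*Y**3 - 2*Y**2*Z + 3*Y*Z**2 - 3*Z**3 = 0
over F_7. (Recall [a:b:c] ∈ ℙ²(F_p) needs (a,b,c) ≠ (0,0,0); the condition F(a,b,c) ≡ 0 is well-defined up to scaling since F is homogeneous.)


F(3,2,6) ≡ 2 (mod 7); P is NOT on the curve.

Evaluate F(3, 2, 6) term-by-term (mod 7).
  -3*X**3 ↦ -3·27·1·1 = -81
  X**2*Y ↦ 1·9·2·1 = 18
  X**2*Z ↦ 1·9·1·6 = 54
  -X*Y**2 ↦ -1·3·4·1 = -12
  X*Y*Z ↦ 1·3·2·6 = 36
  X*Z**2 ↦ 1·3·1·36 = 108
  2*Y**3 ↦ 2·1·8·1 = 16
  -2*Y**2*Z ↦ -2·1·4·6 = -48
  3*Y*Z**2 ↦ 3·1·2·36 = 216
  -3*Z**3 ↦ -3·1·1·216 = -648
Sum: F(3, 2, 6) = (-81) + (18) + (54) + (-12) + (36) + (108) + (16) + (-48) + (216) + (-648) = -341.
Reducing mod 7: -341 ≡ 2 (mod 7).
Since F(a, b, c) ≡ 2 ≠ 0 (mod 7), P does NOT lie on the curve.


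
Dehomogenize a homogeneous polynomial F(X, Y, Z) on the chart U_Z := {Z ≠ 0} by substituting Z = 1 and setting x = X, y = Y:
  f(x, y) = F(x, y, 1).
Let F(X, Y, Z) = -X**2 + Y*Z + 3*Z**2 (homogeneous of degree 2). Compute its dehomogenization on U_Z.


f(x, y) = -x**2 + y + 3

On U_Z we set Z = 1. Each monomial c·X^i·Y^j·Z^k in F becomes c·x^i·y^j·1^k = c·x^i·y^j.
Substituting Z = 1: F(X, Y, 1) = -x**2 + y + 3.
Note: deg(f) ≤ deg(F) = 2; strict inequality happens when F is divisible by Z (lost terms).


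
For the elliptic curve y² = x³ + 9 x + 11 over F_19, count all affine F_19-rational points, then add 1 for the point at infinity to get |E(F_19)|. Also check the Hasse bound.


Affine points = {(0, 7), (0, 12), (4, 4), (4, 15), (8, 5), (8, 14), (9, 2), (9, 17), (11, 4), (11, 15), (12, 2), (12, 17), (13, 8), (13, 11), (15, 5), (15, 14), (17, 2), (17, 17), (18, 1), (18, 18)}; affine count = 20; |E(F_19)| = 21.

Discriminant check: Δ ∝ 4a³ + 27b² = 4·9³ + 27·11² = 4·729 + 27·121 ≡ 8 (mod 19). Nonzero ⇒ E is nonsingular.
For each x ∈ F_19, compute rhs = x³ + 9·x + 11 mod 19, then count y ∈ F_19 with y² ≡ rhs.
  x = 0: rhs = 11, matching y values: 7, 12 (2 points).
  x = 1: rhs = 2, matching y values: none (0 points).
  x = 2: rhs = 18, matching y values: none (0 points).
  x = 3: rhs = 8, matching y values: none (0 points).
  x = 4: rhs = 16, matching y values: 4, 15 (2 points).
  x = 5: rhs = 10, matching y values: none (0 points).
  x = 6: rhs = 15, matching y values: none (0 points).
  x = 7: rhs = 18, matching y values: none (0 points).
  x = 8: rhs = 6, matching y values: 5, 14 (2 points).
  x = 9: rhs = 4, matching y values: 2, 17 (2 points).
  x = 10: rhs = 18, matching y values: none (0 points).
  x = 11: rhs = 16, matching y values: 4, 15 (2 points).
  x = 12: rhs = 4, matching y values: 2, 17 (2 points).
  x = 13: rhs = 7, matching y values: 8, 11 (2 points).
  x = 14: rhs = 12, matching y values: none (0 points).
  x = 15: rhs = 6, matching y values: 5, 14 (2 points).
  x = 16: rhs = 14, matching y values: none (0 points).
  x = 17: rhs = 4, matching y values: 2, 17 (2 points).
  x = 18: rhs = 1, matching y values: 1, 18 (2 points).
Total affine count: 20.
Full point count |E(F_19)| = 20 + 1 = 21.
Hasse bound: |21 − (19+1)| = |1| = 1 ≤ 2√19 ≈ 8.7178 ✓.


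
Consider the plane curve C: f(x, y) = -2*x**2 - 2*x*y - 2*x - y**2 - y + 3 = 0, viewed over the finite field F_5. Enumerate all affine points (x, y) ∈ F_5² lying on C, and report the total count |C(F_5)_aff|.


Affine F_5-points: {(1, 1), (2, 1), (2, 4), (3, 4)}; count = 4.

For each of the 25 pairs (x, y) ∈ F_5², evaluate f(x, y) mod 5. Record the zeros.
  x = 0: [0↦3, 1↦1, 2↦2, 3↦1, 4↦3]  zeros at y ∈ ∅
  x = 1: [0↦4, 1↦0, 2↦4, 3↦1, 4↦1]  zeros at y ∈ {1}
  x = 2: [0↦1, 1↦0, 2↦2, 3↦2, 4↦0]  zeros at y ∈ {1, 4}
  x = 3: [0↦4, 1↦1, 2↦1, 3↦4, 4↦0]  zeros at y ∈ {4}
  x = 4: [0↦3, 1↦3, 2↦1, 3↦2, 4↦1]  zeros at y ∈ ∅
Collecting zeros: affine points = {(1, 1), (2, 1), (2, 4), (3, 4)}.
Total count |C(F_5)_aff| = 4.


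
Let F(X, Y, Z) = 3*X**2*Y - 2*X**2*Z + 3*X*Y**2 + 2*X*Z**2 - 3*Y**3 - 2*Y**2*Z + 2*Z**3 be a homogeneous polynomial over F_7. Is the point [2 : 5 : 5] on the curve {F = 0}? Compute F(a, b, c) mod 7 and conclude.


F(2,5,5) ≡ 0 (mod 7); P is on the curve.

Evaluate F(2, 5, 5) term-by-term (mod 7).
  3*X**2*Y ↦ 3·4·5·1 = 60
  -2*X**2*Z ↦ -2·4·1·5 = -40
  3*X*Y**2 ↦ 3·2·25·1 = 150
  2*X*Z**2 ↦ 2·2·1·25 = 100
  -3*Y**3 ↦ -3·1·125·1 = -375
  -2*Y**2*Z ↦ -2·1·25·5 = -250
  2*Z**3 ↦ 2·1·1·125 = 250
Sum: F(2, 5, 5) = (60) + (-40) + (150) + (100) + (-375) + (-250) + (250) = -105.
Reducing mod 7: -105 ≡ 0 (mod 7).
Since F(a, b, c) ≡ 0 (mod 7), P lies on the curve.


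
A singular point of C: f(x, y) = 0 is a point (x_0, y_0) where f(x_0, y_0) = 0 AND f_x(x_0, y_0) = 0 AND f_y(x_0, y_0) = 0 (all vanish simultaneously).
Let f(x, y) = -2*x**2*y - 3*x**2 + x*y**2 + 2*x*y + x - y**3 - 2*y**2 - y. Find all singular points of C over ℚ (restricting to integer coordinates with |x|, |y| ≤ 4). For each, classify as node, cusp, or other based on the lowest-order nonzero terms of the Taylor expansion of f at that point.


Singular points: {(0, -1)}; classification: node.

Compute partial derivatives:
  f_x = -4*x*y - 6*x + y**2 + 2*y + 1.
  f_y = -2*x**2 + 2*x*y + 2*x - 3*y**2 - 4*y - 1.
Scan x_0 ∈ {−4, ..., 4}. For each x_0, f_y(x_0, y) is a polynomial in y; find its integer roots y ∈ {−4, ..., 4}, then test f_x and f at those candidates.
  x = -4: f_y(-4, y) = -3*y**2 - 12*y - 41; no integer root y with |y| ≤ 4.
  x = -3: f_y(-3, y) = -3*y**2 - 10*y - 25; no integer root y with |y| ≤ 4.
  x = -2: f_y(-2, y) = -3*y**2 - 8*y - 13; no integer root y with |y| ≤ 4.
  x = -1: f_y(-1, y) = -3*y**2 - 6*y - 5; no integer root y with |y| ≤ 4.
  x = 0: f_y(0, y) = -3*y**2 - 4*y - 1; vanishes at y ∈ {-1}. (0, -1): f_x = 0, f = 0 — SINGULAR.
  x = 1: f_y(1, y) = -3*y**2 - 2*y - 1; no integer root y with |y| ≤ 4.
  x = 2: f_y(2, y) = -3*y**2 - 5; no integer root y with |y| ≤ 4.
  x = 3: f_y(3, y) = -3*y**2 + 2*y - 13; no integer root y with |y| ≤ 4.
  x = 4: f_y(4, y) = -3*y**2 + 4*y - 25; no integer root y with |y| ≤ 4.
Only singular point on the grid: (0, -1).
Classify: substitute x = 0 + u, y = -1 + v and expand: f = -2*u**2*v - u**2 + u*v**2 - v**3 + v**2.
No constant or linear terms (consistent with a singular point). Quadratic part: -u**2 + v**2. Cubic part: -2*u**2*v + u*v**2 - v**3.
The quadratic part v**2 - u**2 = (v − u)(v + u) splits into two distinct linear factors, so there are two distinct tangent lines y − -1 = ±(x − 0) — this is a node (ordinary double point).
Classification: node.


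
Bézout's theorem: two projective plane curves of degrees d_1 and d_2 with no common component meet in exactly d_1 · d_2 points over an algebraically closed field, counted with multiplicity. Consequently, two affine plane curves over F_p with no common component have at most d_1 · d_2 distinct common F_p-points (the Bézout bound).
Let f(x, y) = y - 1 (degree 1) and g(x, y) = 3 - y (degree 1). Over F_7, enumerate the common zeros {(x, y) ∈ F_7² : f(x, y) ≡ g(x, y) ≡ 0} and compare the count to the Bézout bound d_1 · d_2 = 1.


Common zeros: ∅; count = 0; Bézout bound = 1.

deg(f) = 1, deg(g) = 1, so Bézout bound = 1.
Scan x ∈ F_7. For each x, list the y ∈ F_7 with f(x, y) ≡ 0 and those with g(x, y) ≡ 0 (mod 7); the common zeros in that column are the intersection.
  x = 0: f ≡ 0 at y ∈ {1}; g ≡ 0 at y ∈ {3}; common: ∅.
  x = 1: f ≡ 0 at y ∈ {1}; g ≡ 0 at y ∈ {3}; common: ∅.
  x = 2: f ≡ 0 at y ∈ {1}; g ≡ 0 at y ∈ {3}; common: ∅.
  x = 3: f ≡ 0 at y ∈ {1}; g ≡ 0 at y ∈ {3}; common: ∅.
  x = 4: f ≡ 0 at y ∈ {1}; g ≡ 0 at y ∈ {3}; common: ∅.
  x = 5: f ≡ 0 at y ∈ {1}; g ≡ 0 at y ∈ {3}; common: ∅.
  x = 6: f ≡ 0 at y ∈ {1}; g ≡ 0 at y ∈ {3}; common: ∅.
Collecting: common zeros = ∅, so the count is 0.
Comparison with the Bézout bound: 0 ≤ 1 = deg(f)·deg(g), as expected for curves with no common component (the affine F_7-count falls short of the bound because intersections may lie at infinity, over extension fields, or carry multiplicity).


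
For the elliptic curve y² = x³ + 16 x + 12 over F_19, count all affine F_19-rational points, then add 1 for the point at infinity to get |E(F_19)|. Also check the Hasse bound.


Affine points = {(3, 7), (3, 12), (4, 8), (4, 11), (6, 1), (6, 18), (7, 7), (7, 12), (8, 5), (8, 14), (9, 7), (9, 12), (13, 2), (13, 17), (14, 4), (14, 15), (15, 6), (15, 13)}; affine count = 18; |E(F_19)| = 19.

Discriminant check: Δ ∝ 4a³ + 27b² = 4·16³ + 27·12² = 4·4096 + 27·144 ≡ 18 (mod 19). Nonzero ⇒ E is nonsingular.
For each x ∈ F_19, compute rhs = x³ + 16·x + 12 mod 19, then count y ∈ F_19 with y² ≡ rhs.
  x = 0: rhs = 12, matching y values: none (0 points).
  x = 1: rhs = 10, matching y values: none (0 points).
  x = 2: rhs = 14, matching y values: none (0 points).
  x = 3: rhs = 11, matching y values: 7, 12 (2 points).
  x = 4: rhs = 7, matching y values: 8, 11 (2 points).
  x = 5: rhs = 8, matching y values: none (0 points).
  x = 6: rhs = 1, matching y values: 1, 18 (2 points).
  x = 7: rhs = 11, matching y values: 7, 12 (2 points).
  x = 8: rhs = 6, matching y values: 5, 14 (2 points).
  x = 9: rhs = 11, matching y values: 7, 12 (2 points).
  x = 10: rhs = 13, matching y values: none (0 points).
  x = 11: rhs = 18, matching y values: none (0 points).
  x = 12: rhs = 13, matching y values: none (0 points).
  x = 13: rhs = 4, matching y values: 2, 17 (2 points).
  x = 14: rhs = 16, matching y values: 4, 15 (2 points).
  x = 15: rhs = 17, matching y values: 6, 13 (2 points).
  x = 16: rhs = 13, matching y values: none (0 points).
  x = 17: rhs = 10, matching y values: none (0 points).
  x = 18: rhs = 14, matching y values: none (0 points).
Total affine count: 18.
Full point count |E(F_19)| = 18 + 1 = 19.
Hasse bound: |19 − (19+1)| = |-1| = 1 ≤ 2√19 ≈ 8.7178 ✓.


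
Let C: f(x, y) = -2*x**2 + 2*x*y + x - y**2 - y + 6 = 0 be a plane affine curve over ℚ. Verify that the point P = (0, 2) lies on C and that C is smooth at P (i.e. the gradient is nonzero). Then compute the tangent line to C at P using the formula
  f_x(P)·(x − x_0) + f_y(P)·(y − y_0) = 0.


Tangent line at P: 5*x - 5*y + 10 = 0.

Step 1: f(0, 2) = 0, so P lies on C.
Step 2: partial derivatives
  f_x(x, y) = -4*x + 2*y + 1, f_y(x, y) = 2*x - 2*y - 1.
  f_x(P) = 5, f_y(P) = -5 (gradient nonzero, so P is smooth).
Step 3: tangent line at P: 5·(x − 0) + -5·(y − 2) = 0.
Expanding: 5*x - 5*y + 10 = 0.


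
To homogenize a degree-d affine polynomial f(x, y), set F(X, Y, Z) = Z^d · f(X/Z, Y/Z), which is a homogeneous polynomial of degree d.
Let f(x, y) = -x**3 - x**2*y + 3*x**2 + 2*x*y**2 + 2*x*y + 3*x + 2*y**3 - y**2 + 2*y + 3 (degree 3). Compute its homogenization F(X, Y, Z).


F(X, Y, Z) = -X**3 - X**2*Y + 3*X**2*Z + 2*X*Y**2 + 2*X*Y*Z + 3*X*Z**2 + 2*Y**3 - Y**2*Z + 2*Y*Z**2 + 3*Z**3

deg(f) = 3.
Substitute x = X/Z, y = Y/Z into f, then multiply by Z^3.
  monomial -1·x^3·y^0 ↦ -1·X^3·Y^0·Z^0.
  monomial -1·x^2·y^1 ↦ -1·X^2·Y^1·Z^0.
  monomial 3·x^2·y^0 ↦ 3·X^2·Y^0·Z^1.
  monomial 2·x^1·y^2 ↦ 2·X^1·Y^2·Z^0.
  monomial 2·x^1·y^1 ↦ 2·X^1·Y^1·Z^1.
  monomial 3·x^1·y^0 ↦ 3·X^1·Y^0·Z^2.
  monomial 2·x^0·y^3 ↦ 2·X^0·Y^3·Z^0.
  monomial -1·x^0·y^2 ↦ -1·X^0·Y^2·Z^1.
  monomial 2·x^0·y^1 ↦ 2·X^0·Y^1·Z^2.
  monomial 3·x^0·y^0 ↦ 3·X^0·Y^0·Z^3.
Collecting: F(X, Y, Z) = -X**3 - X**2*Y + 3*X**2*Z + 2*X*Y**2 + 2*X*Y*Z + 3*X*Z**2 + 2*Y**3 - Y**2*Z + 2*Y*Z**2 + 3*Z**3.
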